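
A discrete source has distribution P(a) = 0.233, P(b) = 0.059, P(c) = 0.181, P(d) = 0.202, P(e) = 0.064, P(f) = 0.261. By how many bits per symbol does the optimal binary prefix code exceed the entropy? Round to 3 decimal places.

0.024 bits

Entropy H = −Σ p log₂ p ≈ 2.4026 bits.
Huffman merges: 59/1000+8/125→123/1000; 123/1000+181/1000→38/125; 101/500+233/1000→87/200; 261/1000+38/125→113/200; 87/200+113/200→1. L = 2427/1000 ≈ 2.4270.
L − H = 2.4270 − 2.4026 = 0.024 bits.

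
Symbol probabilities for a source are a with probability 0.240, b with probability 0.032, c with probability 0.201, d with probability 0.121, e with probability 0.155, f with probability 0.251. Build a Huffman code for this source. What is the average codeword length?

Repeatedly combine the two least-probable nodes; the expected code length is the sum of the merged weights.
merge 4/125 + 121/1000 → 153/1000
merge 153/1000 + 31/200 → 77/250
merge 201/1000 + 6/25 → 441/1000
merge 251/1000 + 77/250 → 559/1000
merge 441/1000 + 559/1000 → 1
L = 153/1000 + 77/250 + 441/1000 + 559/1000 + 1 = 2461/1000 = 2.461 bits/symbol.

2.461 bits/symbol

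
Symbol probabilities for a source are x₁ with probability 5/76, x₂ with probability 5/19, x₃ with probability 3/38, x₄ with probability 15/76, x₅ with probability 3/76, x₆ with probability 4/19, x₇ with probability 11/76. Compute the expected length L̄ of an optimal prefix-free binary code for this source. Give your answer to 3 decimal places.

Repeatedly combine the two least-probable nodes; the expected code length is the sum of the merged weights.
merge 3/76 + 5/76 → 2/19
merge 3/38 + 2/19 → 7/38
merge 11/76 + 7/38 → 25/76
merge 15/76 + 4/19 → 31/76
merge 5/19 + 25/76 → 45/76
merge 31/76 + 45/76 → 1
L = 2/19 + 7/38 + 25/76 + 31/76 + 45/76 + 1 = 199/76 ≈ 2.618 bits/symbol.

2.618 bits/symbol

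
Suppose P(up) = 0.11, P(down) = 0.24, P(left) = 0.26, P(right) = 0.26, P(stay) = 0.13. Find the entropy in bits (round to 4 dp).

H = −Σ pᵢ log₂ pᵢ.
−0.11·log₂(0.11) = 0.3503
−0.24·log₂(0.24) = 0.4941
−0.26·log₂(0.26) = 0.5053
−0.26·log₂(0.26) = 0.5053
−0.13·log₂(0.13) = 0.3826
Sum ≈ 2.2376 → 2.2376 bits.

2.2376 bits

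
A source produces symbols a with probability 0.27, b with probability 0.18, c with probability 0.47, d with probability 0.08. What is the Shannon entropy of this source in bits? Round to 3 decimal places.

1.759 bits

H = −Σ pᵢ log₂ pᵢ.
−0.27·log₂(0.27) = 0.5100
−0.18·log₂(0.18) = 0.4453
−0.47·log₂(0.47) = 0.5120
−0.08·log₂(0.08) = 0.2915
Sum ≈ 1.7588 → 1.759 bits.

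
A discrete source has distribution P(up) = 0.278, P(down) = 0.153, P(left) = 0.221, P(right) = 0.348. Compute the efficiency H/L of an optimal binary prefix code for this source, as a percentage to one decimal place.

Entropy H = −Σ p log₂ p ≈ 1.9391 bits.
Huffman merges: 153/1000+221/1000→187/500; 139/500+87/250→313/500; 187/500+313/500→1. L = 2 ≈ 2.0000.
Efficiency = H/L = 1.9391/2.0000 = 97.0%.

97.0%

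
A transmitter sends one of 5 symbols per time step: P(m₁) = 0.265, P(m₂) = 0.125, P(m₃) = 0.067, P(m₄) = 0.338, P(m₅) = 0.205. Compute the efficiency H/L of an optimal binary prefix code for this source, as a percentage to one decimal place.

97.7%

Entropy H = −Σ p log₂ p ≈ 2.1416 bits.
Huffman merges: 67/1000+1/8→24/125; 24/125+41/200→397/1000; 53/200+169/500→603/1000; 397/1000+603/1000→1. L = 274/125 ≈ 2.1920.
Efficiency = H/L = 2.1416/2.1920 = 97.7%.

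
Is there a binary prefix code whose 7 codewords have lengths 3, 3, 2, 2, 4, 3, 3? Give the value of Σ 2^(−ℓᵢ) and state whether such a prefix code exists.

1.0625; no

With common denominator 2^4 = 16: Σ 2^(−ℓᵢ) = 2/16 + 2/16 + 4/16 + 4/16 + 1/16 + 2/16 + 2/16 = 17/16 = 1.0625.
Kraft's inequality requires Σ ≤ 1; here Σ = 1.0625 > 1, so no such prefix code exists.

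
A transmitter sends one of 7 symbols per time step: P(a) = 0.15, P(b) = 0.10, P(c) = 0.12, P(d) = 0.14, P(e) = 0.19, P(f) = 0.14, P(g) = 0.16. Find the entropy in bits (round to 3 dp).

H = −Σ pᵢ log₂ pᵢ.
−0.15·log₂(0.15) = 0.4105
−0.10·log₂(0.10) = 0.3322
−0.12·log₂(0.12) = 0.3671
−0.14·log₂(0.14) = 0.3971
−0.19·log₂(0.19) = 0.4552
−0.14·log₂(0.14) = 0.3971
−0.16·log₂(0.16) = 0.4230
Sum ≈ 2.7823 → 2.782 bits.

2.782 bits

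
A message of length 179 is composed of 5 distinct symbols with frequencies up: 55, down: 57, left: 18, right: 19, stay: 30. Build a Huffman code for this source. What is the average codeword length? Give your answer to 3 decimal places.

Probabilities are the counts divided by 179.
Repeatedly combine the two least-probable nodes; the expected code length is the sum of the merged weights.
merge 18/179 + 19/179 → 37/179
merge 30/179 + 37/179 → 67/179
merge 55/179 + 57/179 → 112/179
merge 67/179 + 112/179 → 1
L = 37/179 + 67/179 + 112/179 + 1 = 395/179 ≈ 2.207 bits/symbol.

2.207 bits/symbol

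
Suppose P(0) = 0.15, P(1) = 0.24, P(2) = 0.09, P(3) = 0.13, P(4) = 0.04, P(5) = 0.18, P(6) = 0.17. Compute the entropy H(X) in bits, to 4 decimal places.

H = −Σ pᵢ log₂ pᵢ.
−0.15·log₂(0.15) = 0.4105
−0.24·log₂(0.24) = 0.4941
−0.09·log₂(0.09) = 0.3127
−0.13·log₂(0.13) = 0.3826
−0.04·log₂(0.04) = 0.1858
−0.18·log₂(0.18) = 0.4453
−0.17·log₂(0.17) = 0.4346
Sum ≈ 2.6656 → 2.6656 bits.

2.6656 bits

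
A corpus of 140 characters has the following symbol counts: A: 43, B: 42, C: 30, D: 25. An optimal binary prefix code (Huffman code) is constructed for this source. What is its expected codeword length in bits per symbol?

2 bits/symbol

Probabilities are the counts divided by 140.
Repeatedly combine the two least-probable nodes; the expected code length is the sum of the merged weights.
merge 5/28 + 3/14 → 11/28
merge 3/10 + 43/140 → 17/28
merge 11/28 + 17/28 → 1
L = 11/28 + 17/28 + 1 = 2 bits/symbol.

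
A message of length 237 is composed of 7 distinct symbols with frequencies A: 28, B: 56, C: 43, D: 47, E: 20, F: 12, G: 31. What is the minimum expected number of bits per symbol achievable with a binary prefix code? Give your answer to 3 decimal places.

Probabilities are the counts divided by 237.
Repeatedly combine the two least-probable nodes; the expected code length is the sum of the merged weights.
merge 4/79 + 20/237 → 32/237
merge 28/237 + 31/237 → 59/237
merge 32/237 + 43/237 → 25/79
merge 47/237 + 56/237 → 103/237
merge 59/237 + 25/79 → 134/237
merge 103/237 + 134/237 → 1
L = 32/237 + 59/237 + 25/79 + 103/237 + 134/237 + 1 = 640/237 ≈ 2.700 bits/symbol.

2.700 bits/symbol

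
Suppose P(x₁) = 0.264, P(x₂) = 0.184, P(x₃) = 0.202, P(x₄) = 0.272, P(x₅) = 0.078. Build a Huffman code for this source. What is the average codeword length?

Repeatedly combine the two least-probable nodes; the expected code length is the sum of the merged weights.
merge 39/500 + 23/125 → 131/500
merge 101/500 + 131/500 → 58/125
merge 33/125 + 34/125 → 67/125
merge 58/125 + 67/125 → 1
L = 131/500 + 58/125 + 67/125 + 1 = 1131/500 = 2.262 bits/symbol.

2.262 bits/symbol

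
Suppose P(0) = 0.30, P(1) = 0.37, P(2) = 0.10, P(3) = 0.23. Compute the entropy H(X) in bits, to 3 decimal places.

1.872 bits

H = −Σ pᵢ log₂ pᵢ.
−0.30·log₂(0.30) = 0.5211
−0.37·log₂(0.37) = 0.5307
−0.10·log₂(0.10) = 0.3322
−0.23·log₂(0.23) = 0.4877
Sum ≈ 1.8717 → 1.872 bits.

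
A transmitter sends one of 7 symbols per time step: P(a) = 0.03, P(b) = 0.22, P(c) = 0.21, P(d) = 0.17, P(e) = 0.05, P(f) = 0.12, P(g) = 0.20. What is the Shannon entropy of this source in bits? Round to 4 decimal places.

H = −Σ pᵢ log₂ pᵢ.
−0.03·log₂(0.03) = 0.1518
−0.22·log₂(0.22) = 0.4806
−0.21·log₂(0.21) = 0.4728
−0.17·log₂(0.17) = 0.4346
−0.05·log₂(0.05) = 0.2161
−0.12·log₂(0.12) = 0.3671
−0.20·log₂(0.20) = 0.4644
Sum ≈ 2.5873 → 2.5873 bits.

2.5873 bits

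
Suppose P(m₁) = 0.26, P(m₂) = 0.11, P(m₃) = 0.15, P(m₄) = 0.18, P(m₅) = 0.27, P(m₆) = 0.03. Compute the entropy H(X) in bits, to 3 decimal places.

H = −Σ pᵢ log₂ pᵢ.
−0.26·log₂(0.26) = 0.5053
−0.11·log₂(0.11) = 0.3503
−0.15·log₂(0.15) = 0.4105
−0.18·log₂(0.18) = 0.4453
−0.27·log₂(0.27) = 0.5100
−0.03·log₂(0.03) = 0.1518
Sum ≈ 2.3732 → 2.373 bits.

2.373 bits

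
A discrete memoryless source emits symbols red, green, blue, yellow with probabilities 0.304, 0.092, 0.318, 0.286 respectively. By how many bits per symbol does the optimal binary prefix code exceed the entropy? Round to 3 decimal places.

Entropy H = −Σ p log₂ p ≈ 1.8810 bits.
Huffman merges: 23/250+143/500→189/500; 38/125+159/500→311/500; 189/500+311/500→1. L = 2 ≈ 2.0000.
L − H = 2.0000 − 1.8810 = 0.119 bits.

0.119 bits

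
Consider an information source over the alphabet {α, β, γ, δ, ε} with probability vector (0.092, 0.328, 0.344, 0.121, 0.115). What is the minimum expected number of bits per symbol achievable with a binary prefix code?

2.191 bits/symbol

Repeatedly combine the two least-probable nodes; the expected code length is the sum of the merged weights.
merge 23/250 + 23/200 → 207/1000
merge 121/1000 + 207/1000 → 41/125
merge 41/125 + 41/125 → 82/125
merge 43/125 + 82/125 → 1
L = 207/1000 + 41/125 + 82/125 + 1 = 2191/1000 = 2.191 bits/symbol.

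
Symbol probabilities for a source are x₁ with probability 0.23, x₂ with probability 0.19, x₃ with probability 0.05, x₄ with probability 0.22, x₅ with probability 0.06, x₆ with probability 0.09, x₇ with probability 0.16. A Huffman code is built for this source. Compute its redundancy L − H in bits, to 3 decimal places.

0.041 bits

Entropy H = −Σ p log₂ p ≈ 2.6188 bits.
Huffman merges: 1/20+3/50→11/100; 9/100+11/100→1/5; 4/25+19/100→7/20; 1/5+11/50→21/50; 23/100+7/20→29/50; 21/50+29/50→1. L = 133/50 ≈ 2.6600.
L − H = 2.6600 − 2.6188 = 0.041 bits.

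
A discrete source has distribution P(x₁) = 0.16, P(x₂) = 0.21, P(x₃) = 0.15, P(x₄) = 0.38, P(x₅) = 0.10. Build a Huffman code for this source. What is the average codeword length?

2.24 bits/symbol

Repeatedly combine the two least-probable nodes; the expected code length is the sum of the merged weights.
merge 1/10 + 3/20 → 1/4
merge 4/25 + 21/100 → 37/100
merge 1/4 + 37/100 → 31/50
merge 19/50 + 31/50 → 1
L = 1/4 + 37/100 + 31/50 + 1 = 56/25 = 2.24 bits/symbol.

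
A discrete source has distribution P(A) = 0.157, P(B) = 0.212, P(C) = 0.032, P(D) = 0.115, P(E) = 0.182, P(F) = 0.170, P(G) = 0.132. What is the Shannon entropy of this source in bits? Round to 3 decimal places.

2.679 bits

H = −Σ pᵢ log₂ pᵢ.
−0.157·log₂(0.157) = 0.4194
−0.212·log₂(0.212) = 0.4744
−0.032·log₂(0.032) = 0.1589
−0.115·log₂(0.115) = 0.3588
−0.182·log₂(0.182) = 0.4474
−0.170·log₂(0.170) = 0.4346
−0.132·log₂(0.132) = 0.3856
Sum ≈ 2.6791 → 2.679 bits.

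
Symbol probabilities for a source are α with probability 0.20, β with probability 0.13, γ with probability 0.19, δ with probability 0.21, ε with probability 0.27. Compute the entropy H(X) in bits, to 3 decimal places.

H = −Σ pᵢ log₂ pᵢ.
−0.20·log₂(0.20) = 0.4644
−0.13·log₂(0.13) = 0.3826
−0.19·log₂(0.19) = 0.4552
−0.21·log₂(0.21) = 0.4728
−0.27·log₂(0.27) = 0.5100
Sum ≈ 2.2851 → 2.285 bits.

2.285 bits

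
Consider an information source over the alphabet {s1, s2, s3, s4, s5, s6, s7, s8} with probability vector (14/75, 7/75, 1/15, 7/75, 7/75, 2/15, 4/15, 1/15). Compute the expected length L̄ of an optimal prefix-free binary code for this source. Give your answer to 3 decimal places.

2.867 bits/symbol

Repeatedly combine the two least-probable nodes; the expected code length is the sum of the merged weights.
merge 1/15 + 1/15 → 2/15
merge 7/75 + 7/75 → 14/75
merge 7/75 + 2/15 → 17/75
merge 2/15 + 14/75 → 8/25
merge 14/75 + 17/75 → 31/75
merge 4/15 + 8/25 → 44/75
merge 31/75 + 44/75 → 1
L = 2/15 + 14/75 + 17/75 + 8/25 + 31/75 + 44/75 + 1 = 43/15 ≈ 2.867 bits/symbol.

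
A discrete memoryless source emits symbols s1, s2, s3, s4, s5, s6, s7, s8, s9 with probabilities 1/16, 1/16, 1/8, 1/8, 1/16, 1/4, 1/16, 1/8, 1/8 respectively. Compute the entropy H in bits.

Each probability is a power of 1/2, so log₂(1/p) is an integer.
H = Σ p·log₂(1/p) = 1/16·4 + 1/16·4 + 1/8·3 + 1/8·3 + 1/16·4 + 1/4·2 + 1/16·4 + 1/8·3 + 1/8·3 = 3 bits.

3 bits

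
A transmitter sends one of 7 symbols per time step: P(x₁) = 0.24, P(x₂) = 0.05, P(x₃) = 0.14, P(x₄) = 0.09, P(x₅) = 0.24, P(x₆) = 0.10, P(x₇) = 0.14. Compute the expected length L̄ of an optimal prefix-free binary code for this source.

Repeatedly combine the two least-probable nodes; the expected code length is the sum of the merged weights.
merge 1/20 + 9/100 → 7/50
merge 1/10 + 7/50 → 6/25
merge 7/50 + 7/50 → 7/25
merge 6/25 + 6/25 → 12/25
merge 6/25 + 7/25 → 13/25
merge 12/25 + 13/25 → 1
L = 7/50 + 6/25 + 7/25 + 12/25 + 13/25 + 1 = 133/50 = 2.66 bits/symbol.

2.66 bits/symbol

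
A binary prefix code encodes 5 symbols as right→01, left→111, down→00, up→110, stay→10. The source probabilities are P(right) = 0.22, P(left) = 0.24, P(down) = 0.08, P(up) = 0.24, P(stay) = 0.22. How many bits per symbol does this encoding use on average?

2.48 bits/symbol

L̄ = Σ pᵢ·ℓᵢ = 0.22·2 + 0.24·3 + 0.08·2 + 0.24·3 + 0.22·2 = 2.48 bits/symbol.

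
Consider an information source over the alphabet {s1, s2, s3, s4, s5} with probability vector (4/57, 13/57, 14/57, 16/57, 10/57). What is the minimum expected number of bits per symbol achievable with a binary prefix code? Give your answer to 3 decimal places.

2.246 bits/symbol

Repeatedly combine the two least-probable nodes; the expected code length is the sum of the merged weights.
merge 4/57 + 10/57 → 14/57
merge 13/57 + 14/57 → 9/19
merge 14/57 + 16/57 → 10/19
merge 9/19 + 10/19 → 1
L = 14/57 + 9/19 + 10/19 + 1 = 128/57 ≈ 2.246 bits/symbol.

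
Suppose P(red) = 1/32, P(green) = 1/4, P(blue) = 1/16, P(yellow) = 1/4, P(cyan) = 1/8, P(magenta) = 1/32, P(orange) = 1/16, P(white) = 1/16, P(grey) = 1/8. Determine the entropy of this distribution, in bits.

Each probability is a power of 1/2, so log₂(1/p) is an integer.
H = Σ p·log₂(1/p) = 1/32·5 + 1/4·2 + 1/16·4 + 1/4·2 + 1/8·3 + 1/32·5 + 1/16·4 + 1/16·4 + 1/8·3 = 2.8125 bits.

2.8125 bits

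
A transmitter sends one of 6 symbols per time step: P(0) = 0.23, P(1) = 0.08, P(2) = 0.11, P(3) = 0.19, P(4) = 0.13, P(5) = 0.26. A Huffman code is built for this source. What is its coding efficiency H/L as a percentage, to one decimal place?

Entropy H = −Σ p log₂ p ≈ 2.4726 bits.
Huffman merges: 2/25+11/100→19/100; 13/100+19/100→8/25; 19/100+23/100→21/50; 13/50+8/25→29/50; 21/50+29/50→1. L = 251/100 ≈ 2.5100.
Efficiency = H/L = 2.4726/2.5100 = 98.5%.

98.5%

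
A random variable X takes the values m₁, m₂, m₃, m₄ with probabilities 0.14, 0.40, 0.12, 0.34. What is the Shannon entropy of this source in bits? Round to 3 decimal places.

H = −Σ pᵢ log₂ pᵢ.
−0.14·log₂(0.14) = 0.3971
−0.40·log₂(0.40) = 0.5288
−0.12·log₂(0.12) = 0.3671
−0.34·log₂(0.34) = 0.5292
Sum ≈ 1.8221 → 1.822 bits.

1.822 bits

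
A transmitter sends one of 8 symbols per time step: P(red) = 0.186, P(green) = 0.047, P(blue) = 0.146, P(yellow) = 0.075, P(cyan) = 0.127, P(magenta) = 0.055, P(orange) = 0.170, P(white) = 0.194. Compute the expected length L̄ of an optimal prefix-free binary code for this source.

2.899 bits/symbol

Repeatedly combine the two least-probable nodes; the expected code length is the sum of the merged weights.
merge 47/1000 + 11/200 → 51/500
merge 3/40 + 51/500 → 177/1000
merge 127/1000 + 73/500 → 273/1000
merge 17/100 + 177/1000 → 347/1000
merge 93/500 + 97/500 → 19/50
merge 273/1000 + 347/1000 → 31/50
merge 19/50 + 31/50 → 1
L = 51/500 + 177/1000 + 273/1000 + 347/1000 + 19/50 + 31/50 + 1 = 2899/1000 = 2.899 bits/symbol.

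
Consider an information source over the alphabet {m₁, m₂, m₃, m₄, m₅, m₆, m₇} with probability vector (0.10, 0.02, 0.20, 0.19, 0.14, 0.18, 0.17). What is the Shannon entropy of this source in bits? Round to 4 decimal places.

2.6417 bits

H = −Σ pᵢ log₂ pᵢ.
−0.10·log₂(0.10) = 0.3322
−0.02·log₂(0.02) = 0.1129
−0.20·log₂(0.20) = 0.4644
−0.19·log₂(0.19) = 0.4552
−0.14·log₂(0.14) = 0.3971
−0.18·log₂(0.18) = 0.4453
−0.17·log₂(0.17) = 0.4346
Sum ≈ 2.6417 → 2.6417 bits.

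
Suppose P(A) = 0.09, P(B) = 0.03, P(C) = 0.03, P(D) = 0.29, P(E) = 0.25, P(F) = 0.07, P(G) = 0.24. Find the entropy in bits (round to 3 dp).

2.397 bits

H = −Σ pᵢ log₂ pᵢ.
−0.09·log₂(0.09) = 0.3127
−0.03·log₂(0.03) = 0.1518
−0.03·log₂(0.03) = 0.1518
−0.29·log₂(0.29) = 0.5179
−0.25·log₂(0.25) = 0.5000
−0.07·log₂(0.07) = 0.2686
−0.24·log₂(0.24) = 0.4941
Sum ≈ 2.3968 → 2.397 bits.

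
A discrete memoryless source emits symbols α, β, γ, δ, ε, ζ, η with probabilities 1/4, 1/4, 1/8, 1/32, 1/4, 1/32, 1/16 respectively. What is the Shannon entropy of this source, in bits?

Each probability is a power of 1/2, so log₂(1/p) is an integer.
H = Σ p·log₂(1/p) = 1/4·2 + 1/4·2 + 1/8·3 + 1/32·5 + 1/4·2 + 1/32·5 + 1/16·4 = 2.4375 bits.

2.4375 bits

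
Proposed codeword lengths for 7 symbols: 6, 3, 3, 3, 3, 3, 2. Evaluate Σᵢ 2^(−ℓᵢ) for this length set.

0.890625

With common denominator 2^6 = 64: Σ 2^(−ℓᵢ) = 1/64 + 8/64 + 8/64 + 8/64 + 8/64 + 8/64 + 16/64 = 57/64 = 0.890625.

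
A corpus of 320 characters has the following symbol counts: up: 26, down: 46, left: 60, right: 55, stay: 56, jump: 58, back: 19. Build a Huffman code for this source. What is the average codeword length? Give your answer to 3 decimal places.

2.772 bits/symbol

Probabilities are the counts divided by 320.
Repeatedly combine the two least-probable nodes; the expected code length is the sum of the merged weights.
merge 19/320 + 13/160 → 9/64
merge 9/64 + 23/160 → 91/320
merge 11/64 + 7/40 → 111/320
merge 29/160 + 3/16 → 59/160
merge 91/320 + 111/320 → 101/160
merge 59/160 + 101/160 → 1
L = 9/64 + 91/320 + 111/320 + 59/160 + 101/160 + 1 = 887/320 ≈ 2.772 bits/symbol.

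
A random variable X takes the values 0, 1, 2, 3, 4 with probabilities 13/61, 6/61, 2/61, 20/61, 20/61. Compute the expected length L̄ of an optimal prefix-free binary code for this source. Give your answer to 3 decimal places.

Repeatedly combine the two least-probable nodes; the expected code length is the sum of the merged weights.
merge 2/61 + 6/61 → 8/61
merge 8/61 + 13/61 → 21/61
merge 20/61 + 20/61 → 40/61
merge 21/61 + 40/61 → 1
L = 8/61 + 21/61 + 40/61 + 1 = 130/61 ≈ 2.131 bits/symbol.

2.131 bits/symbol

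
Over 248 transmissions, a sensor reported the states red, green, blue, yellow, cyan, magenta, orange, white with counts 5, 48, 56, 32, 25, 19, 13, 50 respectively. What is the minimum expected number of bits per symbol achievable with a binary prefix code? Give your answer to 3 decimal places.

2.794 bits/symbol

Probabilities are the counts divided by 248.
Repeatedly combine the two least-probable nodes; the expected code length is the sum of the merged weights.
merge 5/248 + 13/248 → 9/124
merge 9/124 + 19/248 → 37/248
merge 25/248 + 4/31 → 57/248
merge 37/248 + 6/31 → 85/248
merge 25/124 + 7/31 → 53/124
merge 57/248 + 85/248 → 71/124
merge 53/124 + 71/124 → 1
L = 9/124 + 37/248 + 57/248 + 85/248 + 53/124 + 71/124 + 1 = 693/248 ≈ 2.794 bits/symbol.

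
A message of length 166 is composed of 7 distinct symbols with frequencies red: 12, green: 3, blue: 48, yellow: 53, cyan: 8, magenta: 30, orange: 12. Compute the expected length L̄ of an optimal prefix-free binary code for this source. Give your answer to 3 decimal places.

2.416 bits/symbol

Probabilities are the counts divided by 166.
Repeatedly combine the two least-probable nodes; the expected code length is the sum of the merged weights.
merge 3/166 + 4/83 → 11/166
merge 11/166 + 6/83 → 23/166
merge 6/83 + 23/166 → 35/166
merge 15/83 + 35/166 → 65/166
merge 24/83 + 53/166 → 101/166
merge 65/166 + 101/166 → 1
L = 11/166 + 23/166 + 35/166 + 65/166 + 101/166 + 1 = 401/166 ≈ 2.416 bits/symbol.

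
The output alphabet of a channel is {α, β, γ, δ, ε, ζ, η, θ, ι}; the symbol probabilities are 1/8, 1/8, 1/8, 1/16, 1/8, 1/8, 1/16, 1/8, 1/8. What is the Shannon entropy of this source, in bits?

3.125 bits

Each probability is a power of 1/2, so log₂(1/p) is an integer.
H = Σ p·log₂(1/p) = 1/8·3 + 1/8·3 + 1/8·3 + 1/16·4 + 1/8·3 + 1/8·3 + 1/16·4 + 1/8·3 + 1/8·3 = 3.125 bits.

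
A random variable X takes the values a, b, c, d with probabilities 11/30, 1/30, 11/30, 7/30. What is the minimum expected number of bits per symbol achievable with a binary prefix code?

Repeatedly combine the two least-probable nodes; the expected code length is the sum of the merged weights.
merge 1/30 + 7/30 → 4/15
merge 4/15 + 11/30 → 19/30
merge 11/30 + 19/30 → 1
L = 4/15 + 19/30 + 1 = 19/10 = 1.9 bits/symbol.

1.9 bits/symbol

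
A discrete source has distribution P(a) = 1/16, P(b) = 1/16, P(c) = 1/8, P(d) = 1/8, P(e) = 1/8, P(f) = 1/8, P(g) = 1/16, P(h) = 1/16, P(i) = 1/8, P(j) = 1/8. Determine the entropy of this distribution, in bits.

Each probability is a power of 1/2, so log₂(1/p) is an integer.
H = Σ p·log₂(1/p) = 1/16·4 + 1/16·4 + 1/8·3 + 1/8·3 + 1/8·3 + 1/8·3 + 1/16·4 + 1/16·4 + 1/8·3 + 1/8·3 = 3.25 bits.

3.25 bits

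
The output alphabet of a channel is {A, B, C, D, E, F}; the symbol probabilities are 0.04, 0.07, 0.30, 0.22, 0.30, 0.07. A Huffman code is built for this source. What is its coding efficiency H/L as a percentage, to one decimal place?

98.1%

Entropy H = −Σ p log₂ p ≈ 2.2456 bits.
Huffman merges: 1/25+7/100→11/100; 7/100+11/100→9/50; 9/50+11/50→2/5; 3/10+3/10→3/5; 2/5+3/5→1. L = 229/100 ≈ 2.2900.
Efficiency = H/L = 2.2456/2.2900 = 98.1%.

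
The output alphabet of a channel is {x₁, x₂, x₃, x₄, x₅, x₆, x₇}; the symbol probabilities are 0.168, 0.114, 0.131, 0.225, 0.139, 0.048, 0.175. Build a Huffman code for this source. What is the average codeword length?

2.762 bits/symbol

Repeatedly combine the two least-probable nodes; the expected code length is the sum of the merged weights.
merge 6/125 + 57/500 → 81/500
merge 131/1000 + 139/1000 → 27/100
merge 81/500 + 21/125 → 33/100
merge 7/40 + 9/40 → 2/5
merge 27/100 + 33/100 → 3/5
merge 2/5 + 3/5 → 1
L = 81/500 + 27/100 + 33/100 + 2/5 + 3/5 + 1 = 1381/500 = 2.762 bits/symbol.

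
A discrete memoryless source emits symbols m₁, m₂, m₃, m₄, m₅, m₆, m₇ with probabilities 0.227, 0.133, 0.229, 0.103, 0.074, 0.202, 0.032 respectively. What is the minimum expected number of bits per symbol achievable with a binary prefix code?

Repeatedly combine the two least-probable nodes; the expected code length is the sum of the merged weights.
merge 4/125 + 37/500 → 53/500
merge 103/1000 + 53/500 → 209/1000
merge 133/1000 + 101/500 → 67/200
merge 209/1000 + 227/1000 → 109/250
merge 229/1000 + 67/200 → 141/250
merge 109/250 + 141/250 → 1
L = 53/500 + 209/1000 + 67/200 + 109/250 + 141/250 + 1 = 53/20 = 2.65 bits/symbol.

2.65 bits/symbol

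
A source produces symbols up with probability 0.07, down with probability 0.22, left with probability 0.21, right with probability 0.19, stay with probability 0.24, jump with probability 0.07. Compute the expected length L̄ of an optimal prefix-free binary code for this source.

Repeatedly combine the two least-probable nodes; the expected code length is the sum of the merged weights.
merge 7/100 + 7/100 → 7/50
merge 7/50 + 19/100 → 33/100
merge 21/100 + 11/50 → 43/100
merge 6/25 + 33/100 → 57/100
merge 43/100 + 57/100 → 1
L = 7/50 + 33/100 + 43/100 + 57/100 + 1 = 247/100 = 2.47 bits/symbol.

2.47 bits/symbol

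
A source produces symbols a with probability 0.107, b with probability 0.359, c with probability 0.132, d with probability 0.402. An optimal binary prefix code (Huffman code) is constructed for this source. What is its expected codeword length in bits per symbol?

1.837 bits/symbol

Repeatedly combine the two least-probable nodes; the expected code length is the sum of the merged weights.
merge 107/1000 + 33/250 → 239/1000
merge 239/1000 + 359/1000 → 299/500
merge 201/500 + 299/500 → 1
L = 239/1000 + 299/500 + 1 = 1837/1000 = 1.837 bits/symbol.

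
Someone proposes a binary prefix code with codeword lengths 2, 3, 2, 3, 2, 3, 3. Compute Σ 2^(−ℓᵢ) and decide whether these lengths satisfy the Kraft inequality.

With common denominator 2^3 = 8: Σ 2^(−ℓᵢ) = 2/8 + 1/8 + 2/8 + 1/8 + 2/8 + 1/8 + 1/8 = 10/8 = 1.25.
Kraft's inequality requires Σ ≤ 1; here Σ = 1.25 > 1, so no such prefix code exists.

1.25; no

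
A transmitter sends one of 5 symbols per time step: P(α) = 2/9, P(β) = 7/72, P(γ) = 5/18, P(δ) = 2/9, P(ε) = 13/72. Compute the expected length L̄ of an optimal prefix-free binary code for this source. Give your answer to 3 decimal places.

2.278 bits/symbol

Repeatedly combine the two least-probable nodes; the expected code length is the sum of the merged weights.
merge 7/72 + 13/72 → 5/18
merge 2/9 + 2/9 → 4/9
merge 5/18 + 5/18 → 5/9
merge 4/9 + 5/9 → 1
L = 5/18 + 4/9 + 5/9 + 1 = 41/18 ≈ 2.278 bits/symbol.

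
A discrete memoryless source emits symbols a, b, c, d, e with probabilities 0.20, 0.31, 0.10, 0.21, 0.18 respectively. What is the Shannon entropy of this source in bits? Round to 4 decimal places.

2.2385 bits

H = −Σ pᵢ log₂ pᵢ.
−0.20·log₂(0.20) = 0.4644
−0.31·log₂(0.31) = 0.5238
−0.10·log₂(0.10) = 0.3322
−0.21·log₂(0.21) = 0.4728
−0.18·log₂(0.18) = 0.4453
Sum ≈ 2.2385 → 2.2385 bits.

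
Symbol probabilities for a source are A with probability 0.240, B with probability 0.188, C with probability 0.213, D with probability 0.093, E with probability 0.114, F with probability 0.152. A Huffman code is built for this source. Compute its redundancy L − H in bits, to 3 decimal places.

0.035 bits

Entropy H = −Σ p log₂ p ≈ 2.5116 bits.
Huffman merges: 93/1000+57/500→207/1000; 19/125+47/250→17/50; 207/1000+213/1000→21/50; 6/25+17/50→29/50; 21/50+29/50→1. L = 2547/1000 ≈ 2.5470.
L − H = 2.5470 − 2.5116 = 0.035 bits.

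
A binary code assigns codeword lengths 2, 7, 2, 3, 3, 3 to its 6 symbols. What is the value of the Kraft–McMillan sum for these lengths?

0.8828125

With common denominator 2^7 = 128: Σ 2^(−ℓᵢ) = 32/128 + 1/128 + 32/128 + 16/128 + 16/128 + 16/128 = 113/128 = 0.8828125.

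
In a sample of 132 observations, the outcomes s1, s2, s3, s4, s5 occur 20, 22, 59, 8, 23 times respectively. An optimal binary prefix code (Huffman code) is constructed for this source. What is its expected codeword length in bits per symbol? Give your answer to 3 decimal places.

2.106 bits/symbol

Probabilities are the counts divided by 132.
Repeatedly combine the two least-probable nodes; the expected code length is the sum of the merged weights.
merge 2/33 + 5/33 → 7/33
merge 1/6 + 23/132 → 15/44
merge 7/33 + 15/44 → 73/132
merge 59/132 + 73/132 → 1
L = 7/33 + 15/44 + 73/132 + 1 = 139/66 ≈ 2.106 bits/symbol.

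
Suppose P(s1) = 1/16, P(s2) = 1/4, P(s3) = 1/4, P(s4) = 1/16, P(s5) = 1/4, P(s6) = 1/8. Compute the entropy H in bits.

2.375 bits

Each probability is a power of 1/2, so log₂(1/p) is an integer.
H = Σ p·log₂(1/p) = 1/16·4 + 1/4·2 + 1/4·2 + 1/16·4 + 1/4·2 + 1/8·3 = 2.375 bits.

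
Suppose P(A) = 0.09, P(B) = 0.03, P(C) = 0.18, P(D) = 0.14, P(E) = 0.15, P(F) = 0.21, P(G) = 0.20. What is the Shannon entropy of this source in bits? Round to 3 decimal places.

H = −Σ pᵢ log₂ pᵢ.
−0.09·log₂(0.09) = 0.3127
−0.03·log₂(0.03) = 0.1518
−0.18·log₂(0.18) = 0.4453
−0.14·log₂(0.14) = 0.3971
−0.15·log₂(0.15) = 0.4105
−0.21·log₂(0.21) = 0.4728
−0.20·log₂(0.20) = 0.4644
Sum ≈ 2.6546 → 2.655 bits.

2.655 bits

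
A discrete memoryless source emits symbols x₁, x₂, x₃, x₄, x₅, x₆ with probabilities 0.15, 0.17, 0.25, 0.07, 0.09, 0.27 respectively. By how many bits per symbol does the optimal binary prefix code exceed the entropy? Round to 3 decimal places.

0.034 bits

Entropy H = −Σ p log₂ p ≈ 2.4364 bits.
Huffman merges: 7/100+9/100→4/25; 3/20+4/25→31/100; 17/100+1/4→21/50; 27/100+31/100→29/50; 21/50+29/50→1. L = 247/100 ≈ 2.4700.
L − H = 2.4700 − 2.4364 = 0.034 bits.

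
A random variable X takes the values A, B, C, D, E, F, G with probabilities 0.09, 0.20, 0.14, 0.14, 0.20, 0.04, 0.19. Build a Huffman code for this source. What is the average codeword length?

2.73 bits/symbol

Repeatedly combine the two least-probable nodes; the expected code length is the sum of the merged weights.
merge 1/25 + 9/100 → 13/100
merge 13/100 + 7/50 → 27/100
merge 7/50 + 19/100 → 33/100
merge 1/5 + 1/5 → 2/5
merge 27/100 + 33/100 → 3/5
merge 2/5 + 3/5 → 1
L = 13/100 + 27/100 + 33/100 + 2/5 + 3/5 + 1 = 273/100 = 2.73 bits/symbol.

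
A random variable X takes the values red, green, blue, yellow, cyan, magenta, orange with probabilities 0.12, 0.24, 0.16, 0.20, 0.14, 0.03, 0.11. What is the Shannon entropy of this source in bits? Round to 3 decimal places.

H = −Σ pᵢ log₂ pᵢ.
−0.12·log₂(0.12) = 0.3671
−0.24·log₂(0.24) = 0.4941
−0.16·log₂(0.16) = 0.4230
−0.20·log₂(0.20) = 0.4644
−0.14·log₂(0.14) = 0.3971
−0.03·log₂(0.03) = 0.1518
−0.11·log₂(0.11) = 0.3503
Sum ≈ 2.6478 → 2.648 bits.

2.648 bits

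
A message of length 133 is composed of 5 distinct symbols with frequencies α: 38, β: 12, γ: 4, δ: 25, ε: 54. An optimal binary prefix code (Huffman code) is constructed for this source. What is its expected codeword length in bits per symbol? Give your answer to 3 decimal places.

Probabilities are the counts divided by 133.
Repeatedly combine the two least-probable nodes; the expected code length is the sum of the merged weights.
merge 4/133 + 12/133 → 16/133
merge 16/133 + 25/133 → 41/133
merge 2/7 + 41/133 → 79/133
merge 54/133 + 79/133 → 1
L = 16/133 + 41/133 + 79/133 + 1 = 269/133 ≈ 2.023 bits/symbol.

2.023 bits/symbol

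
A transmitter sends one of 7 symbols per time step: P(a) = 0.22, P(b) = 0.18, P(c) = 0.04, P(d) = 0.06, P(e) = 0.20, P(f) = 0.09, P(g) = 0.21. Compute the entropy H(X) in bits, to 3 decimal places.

2.605 bits

H = −Σ pᵢ log₂ pᵢ.
−0.22·log₂(0.22) = 0.4806
−0.18·log₂(0.18) = 0.4453
−0.04·log₂(0.04) = 0.1858
−0.06·log₂(0.06) = 0.2435
−0.20·log₂(0.20) = 0.4644
−0.09·log₂(0.09) = 0.3127
−0.21·log₂(0.21) = 0.4728
Sum ≈ 2.6050 → 2.605 bits.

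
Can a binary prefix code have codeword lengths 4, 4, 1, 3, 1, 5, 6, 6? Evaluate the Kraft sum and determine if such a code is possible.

1.3125; no

With common denominator 2^6 = 64: Σ 2^(−ℓᵢ) = 4/64 + 4/64 + 32/64 + 8/64 + 32/64 + 2/64 + 1/64 + 1/64 = 84/64 = 1.3125.
Kraft's inequality requires Σ ≤ 1; here Σ = 1.3125 > 1, so no such prefix code exists.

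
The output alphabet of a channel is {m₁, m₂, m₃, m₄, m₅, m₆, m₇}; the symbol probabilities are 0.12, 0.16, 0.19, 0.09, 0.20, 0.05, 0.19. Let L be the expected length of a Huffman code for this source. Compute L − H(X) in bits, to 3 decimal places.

0.056 bits

Entropy H = −Σ p log₂ p ≈ 2.6937 bits.
Huffman merges: 1/20+9/100→7/50; 3/25+7/50→13/50; 4/25+19/100→7/20; 19/100+1/5→39/100; 13/50+7/20→61/100; 39/100+61/100→1. L = 11/4 ≈ 2.7500.
L − H = 2.7500 − 2.6937 = 0.056 bits.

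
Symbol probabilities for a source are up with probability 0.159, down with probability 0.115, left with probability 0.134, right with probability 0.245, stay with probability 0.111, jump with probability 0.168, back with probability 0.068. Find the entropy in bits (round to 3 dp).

2.714 bits

H = −Σ pᵢ log₂ pᵢ.
−0.159·log₂(0.159) = 0.4218
−0.115·log₂(0.115) = 0.3588
−0.134·log₂(0.134) = 0.3886
−0.245·log₂(0.245) = 0.4971
−0.111·log₂(0.111) = 0.3520
−0.168·log₂(0.168) = 0.4323
−0.068·log₂(0.068) = 0.2637
Sum ≈ 2.7144 → 2.714 bits.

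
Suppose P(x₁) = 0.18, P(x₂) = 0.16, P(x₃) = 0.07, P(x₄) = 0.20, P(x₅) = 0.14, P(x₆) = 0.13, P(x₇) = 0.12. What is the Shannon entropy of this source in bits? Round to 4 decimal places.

2.7481 bits

H = −Σ pᵢ log₂ pᵢ.
−0.18·log₂(0.18) = 0.4453
−0.16·log₂(0.16) = 0.4230
−0.07·log₂(0.07) = 0.2686
−0.20·log₂(0.20) = 0.4644
−0.14·log₂(0.14) = 0.3971
−0.13·log₂(0.13) = 0.3826
−0.12·log₂(0.12) = 0.3671
Sum ≈ 2.7481 → 2.7481 bits.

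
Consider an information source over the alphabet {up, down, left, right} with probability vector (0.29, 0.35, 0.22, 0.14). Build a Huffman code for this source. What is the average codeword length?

2 bits/symbol

Repeatedly combine the two least-probable nodes; the expected code length is the sum of the merged weights.
merge 7/50 + 11/50 → 9/25
merge 29/100 + 7/20 → 16/25
merge 9/25 + 16/25 → 1
L = 9/25 + 16/25 + 1 = 2 bits/symbol.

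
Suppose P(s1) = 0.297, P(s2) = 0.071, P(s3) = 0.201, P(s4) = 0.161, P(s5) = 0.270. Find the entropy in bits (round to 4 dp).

2.1906 bits

H = −Σ pᵢ log₂ pᵢ.
−0.297·log₂(0.297) = 0.5202
−0.071·log₂(0.071) = 0.2709
−0.201·log₂(0.201) = 0.4653
−0.161·log₂(0.161) = 0.4242
−0.270·log₂(0.270) = 0.5100
Sum ≈ 2.1906 → 2.1906 bits.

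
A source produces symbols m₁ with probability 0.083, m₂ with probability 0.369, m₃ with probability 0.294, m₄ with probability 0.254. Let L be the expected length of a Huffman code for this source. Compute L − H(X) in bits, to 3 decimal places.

0.118 bits

Entropy H = −Σ p log₂ p ≈ 1.8502 bits.
Huffman merges: 83/1000+127/500→337/1000; 147/500+337/1000→631/1000; 369/1000+631/1000→1. L = 246/125 ≈ 1.9680.
L − H = 1.9680 − 1.8502 = 0.118 bits.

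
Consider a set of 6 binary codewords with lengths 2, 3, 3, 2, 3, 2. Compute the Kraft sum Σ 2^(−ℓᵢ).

1.125

With common denominator 2^3 = 8: Σ 2^(−ℓᵢ) = 2/8 + 1/8 + 1/8 + 2/8 + 1/8 + 2/8 = 9/8 = 1.125.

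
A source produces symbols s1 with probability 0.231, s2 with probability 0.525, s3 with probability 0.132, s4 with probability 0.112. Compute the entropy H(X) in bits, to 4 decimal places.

1.7158 bits

H = −Σ pᵢ log₂ pᵢ.
−0.231·log₂(0.231) = 0.4883
−0.525·log₂(0.525) = 0.4880
−0.132·log₂(0.132) = 0.3856
−0.112·log₂(0.112) = 0.3537
Sum ≈ 1.7158 → 1.7158 bits.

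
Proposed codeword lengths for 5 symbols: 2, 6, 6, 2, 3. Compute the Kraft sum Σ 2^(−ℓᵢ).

With common denominator 2^6 = 64: Σ 2^(−ℓᵢ) = 16/64 + 1/64 + 1/64 + 16/64 + 8/64 = 42/64 = 0.65625.

0.65625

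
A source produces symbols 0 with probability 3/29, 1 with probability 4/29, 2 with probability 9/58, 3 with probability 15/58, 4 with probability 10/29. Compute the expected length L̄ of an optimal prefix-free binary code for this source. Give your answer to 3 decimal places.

2.241 bits/symbol

Repeatedly combine the two least-probable nodes; the expected code length is the sum of the merged weights.
merge 3/29 + 4/29 → 7/29
merge 9/58 + 7/29 → 23/58
merge 15/58 + 10/29 → 35/58
merge 23/58 + 35/58 → 1
L = 7/29 + 23/58 + 35/58 + 1 = 65/29 ≈ 2.241 bits/symbol.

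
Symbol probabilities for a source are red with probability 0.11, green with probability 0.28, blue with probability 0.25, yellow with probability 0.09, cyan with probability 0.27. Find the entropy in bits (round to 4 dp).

2.1872 bits

H = −Σ pᵢ log₂ pᵢ.
−0.11·log₂(0.11) = 0.3503
−0.28·log₂(0.28) = 0.5142
−0.25·log₂(0.25) = 0.5000
−0.09·log₂(0.09) = 0.3127
−0.27·log₂(0.27) = 0.5100
Sum ≈ 2.1872 → 2.1872 bits.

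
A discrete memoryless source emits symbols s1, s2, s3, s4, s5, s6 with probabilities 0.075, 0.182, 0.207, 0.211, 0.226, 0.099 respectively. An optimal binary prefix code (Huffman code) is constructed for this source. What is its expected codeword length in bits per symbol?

Repeatedly combine the two least-probable nodes; the expected code length is the sum of the merged weights.
merge 3/40 + 99/1000 → 87/500
merge 87/500 + 91/500 → 89/250
merge 207/1000 + 211/1000 → 209/500
merge 113/500 + 89/250 → 291/500
merge 209/500 + 291/500 → 1
L = 87/500 + 89/250 + 209/500 + 291/500 + 1 = 253/100 = 2.53 bits/symbol.

2.53 bits/symbol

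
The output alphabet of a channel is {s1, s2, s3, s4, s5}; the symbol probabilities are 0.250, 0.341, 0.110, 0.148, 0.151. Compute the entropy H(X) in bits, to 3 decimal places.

2.199 bits

H = −Σ pᵢ log₂ pᵢ.
−0.250·log₂(0.250) = 0.5000
−0.341·log₂(0.341) = 0.5293
−0.110·log₂(0.110) = 0.3503
−0.148·log₂(0.148) = 0.4079
−0.151·log₂(0.151) = 0.4118
Sum ≈ 2.1993 → 2.199 bits.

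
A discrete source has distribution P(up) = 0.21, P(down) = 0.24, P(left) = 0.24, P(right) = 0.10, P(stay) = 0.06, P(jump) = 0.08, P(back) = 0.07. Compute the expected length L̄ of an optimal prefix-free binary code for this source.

2.62 bits/symbol

Repeatedly combine the two least-probable nodes; the expected code length is the sum of the merged weights.
merge 3/50 + 7/100 → 13/100
merge 2/25 + 1/10 → 9/50
merge 13/100 + 9/50 → 31/100
merge 21/100 + 6/25 → 9/20
merge 6/25 + 31/100 → 11/20
merge 9/20 + 11/20 → 1
L = 13/100 + 9/50 + 31/100 + 9/20 + 11/20 + 1 = 131/50 = 2.62 bits/symbol.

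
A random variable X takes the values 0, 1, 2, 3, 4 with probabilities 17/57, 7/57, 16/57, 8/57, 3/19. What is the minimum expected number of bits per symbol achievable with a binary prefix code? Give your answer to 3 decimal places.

2.263 bits/symbol

Repeatedly combine the two least-probable nodes; the expected code length is the sum of the merged weights.
merge 7/57 + 8/57 → 5/19
merge 3/19 + 5/19 → 8/19
merge 16/57 + 17/57 → 11/19
merge 8/19 + 11/19 → 1
L = 5/19 + 8/19 + 11/19 + 1 = 43/19 ≈ 2.263 bits/symbol.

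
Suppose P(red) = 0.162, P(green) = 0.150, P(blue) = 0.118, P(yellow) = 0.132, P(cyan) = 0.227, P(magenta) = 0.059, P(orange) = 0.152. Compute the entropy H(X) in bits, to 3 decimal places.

H = −Σ pᵢ log₂ pᵢ.
−0.162·log₂(0.162) = 0.4254
−0.150·log₂(0.150) = 0.4105
−0.118·log₂(0.118) = 0.3638
−0.132·log₂(0.132) = 0.3856
−0.227·log₂(0.227) = 0.4856
−0.059·log₂(0.059) = 0.2409
−0.152·log₂(0.152) = 0.4131
Sum ≈ 2.7250 → 2.725 bits.

2.725 bits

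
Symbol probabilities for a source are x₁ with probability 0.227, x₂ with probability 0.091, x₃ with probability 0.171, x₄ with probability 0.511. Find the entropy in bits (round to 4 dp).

H = −Σ pᵢ log₂ pᵢ.
−0.227·log₂(0.227) = 0.4856
−0.091·log₂(0.091) = 0.3147
−0.171·log₂(0.171) = 0.4357
−0.511·log₂(0.511) = 0.4950
Sum ≈ 1.7309 → 1.7309 bits.

1.7309 bits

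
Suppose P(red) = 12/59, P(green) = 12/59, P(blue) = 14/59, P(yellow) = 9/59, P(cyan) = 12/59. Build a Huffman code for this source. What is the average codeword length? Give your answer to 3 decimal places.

Repeatedly combine the two least-probable nodes; the expected code length is the sum of the merged weights.
merge 9/59 + 12/59 → 21/59
merge 12/59 + 12/59 → 24/59
merge 14/59 + 21/59 → 35/59
merge 24/59 + 35/59 → 1
L = 21/59 + 24/59 + 35/59 + 1 = 139/59 ≈ 2.356 bits/symbol.

2.356 bits/symbol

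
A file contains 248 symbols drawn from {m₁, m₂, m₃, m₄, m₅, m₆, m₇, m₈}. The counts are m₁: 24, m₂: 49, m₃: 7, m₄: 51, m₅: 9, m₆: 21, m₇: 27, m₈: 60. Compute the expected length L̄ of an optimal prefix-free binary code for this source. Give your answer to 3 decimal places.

Probabilities are the counts divided by 248.
Repeatedly combine the two least-probable nodes; the expected code length is the sum of the merged weights.
merge 7/248 + 9/248 → 2/31
merge 2/31 + 21/248 → 37/248
merge 3/31 + 27/248 → 51/248
merge 37/248 + 49/248 → 43/124
merge 51/248 + 51/248 → 51/124
merge 15/62 + 43/124 → 73/124
merge 51/124 + 73/124 → 1
L = 2/31 + 37/248 + 51/248 + 43/124 + 51/124 + 73/124 + 1 = 343/124 ≈ 2.766 bits/symbol.

2.766 bits/symbol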